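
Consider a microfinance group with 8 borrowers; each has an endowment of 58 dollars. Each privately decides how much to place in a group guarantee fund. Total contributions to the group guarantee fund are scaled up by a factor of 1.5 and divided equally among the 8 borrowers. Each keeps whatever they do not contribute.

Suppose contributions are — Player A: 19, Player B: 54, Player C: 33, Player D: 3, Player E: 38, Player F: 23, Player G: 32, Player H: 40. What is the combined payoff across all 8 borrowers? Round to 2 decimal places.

Total contributed: 19 + 54 + 33 + 3 + 38 + 23 + 32 + 40 = 242; total kept: 8 × 58 − 242 = 222.
The group guarantee fund pays out 1.5 × 242 = 363.00 in aggregate.
Group total = 222 + 363.00 = 585.00.

585.00 dollars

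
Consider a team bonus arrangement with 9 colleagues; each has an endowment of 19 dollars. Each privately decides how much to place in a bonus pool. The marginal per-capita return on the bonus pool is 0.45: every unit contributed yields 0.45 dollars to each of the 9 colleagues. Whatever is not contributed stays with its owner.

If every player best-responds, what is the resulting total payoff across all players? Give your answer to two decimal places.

The private return per contributed unit is 0.45 < 1, so contributing 0 is dominant for every player. At the Nash equilibrium everyone keeps their 19, and the group total is 9 × 19 = 171.

171.00 dollars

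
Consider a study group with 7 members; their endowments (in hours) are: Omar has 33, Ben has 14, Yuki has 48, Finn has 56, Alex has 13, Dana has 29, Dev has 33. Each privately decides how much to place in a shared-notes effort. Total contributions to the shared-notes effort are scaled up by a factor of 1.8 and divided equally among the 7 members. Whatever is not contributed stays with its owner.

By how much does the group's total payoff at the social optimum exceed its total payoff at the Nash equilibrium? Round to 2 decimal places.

The private return per contributed unit is 1.8/7 = 0.2571 < 1 for every player regardless of endowment, so the Nash equilibrium is zero contribution and the group total is Σ E_j = 33 + 14 + 48 + 56 + 13 + 29 + 33 = 226.
Each contributed unit returns 1.800 to the group, so the social optimum is full contribution by everyone: group total = 1.800 × 226 = 406.80.
Efficiency loss = (1.800 − 1) × 226 = 180.80.

180.80 hours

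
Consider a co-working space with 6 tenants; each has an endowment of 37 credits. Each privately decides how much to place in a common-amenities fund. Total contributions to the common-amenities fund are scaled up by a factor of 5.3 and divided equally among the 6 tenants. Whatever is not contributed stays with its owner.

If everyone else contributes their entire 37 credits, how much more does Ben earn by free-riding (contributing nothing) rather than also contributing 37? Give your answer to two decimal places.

4.32 credits

Switching from a contribution of 37 to 0 lets Ben keep an extra 37 credits, but lowers the common-amenities fund by 37, which costs Ben their own share of that drop: 5.3/6 × 37 = 32.68.
Net gain = 37 − 32.68 = 4.32. The private return per contributed unit (0.8833) is below 1, so free-riding is indeed the best response regardless of what the others do.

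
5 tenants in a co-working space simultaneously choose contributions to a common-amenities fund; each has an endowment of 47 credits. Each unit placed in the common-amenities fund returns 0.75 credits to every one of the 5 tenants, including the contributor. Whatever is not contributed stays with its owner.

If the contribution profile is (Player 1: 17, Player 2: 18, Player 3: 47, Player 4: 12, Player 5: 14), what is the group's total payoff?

Total contributed: 17 + 18 + 47 + 12 + 14 = 108; total kept: 5 × 47 − 108 = 127.
The common-amenities fund pays out 0.75 × 5 × 108 = 405.00 in aggregate.
Group total = 127 + 405.00 = 532.00.

532.00 credits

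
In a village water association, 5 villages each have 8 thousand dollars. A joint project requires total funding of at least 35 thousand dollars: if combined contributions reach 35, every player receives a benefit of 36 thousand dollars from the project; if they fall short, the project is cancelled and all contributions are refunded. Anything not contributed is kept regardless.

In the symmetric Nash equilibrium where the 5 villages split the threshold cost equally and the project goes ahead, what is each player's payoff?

Equal share of the threshold: 35/5 = 7.
At this profile no one gains by cutting their contribution: any cut drops the total below 35, the project is cancelled, contributions are refunded, and the deviator ends with 8, which is less than 8 − 7 + 36 = 37. Contributing more than 7 just wastes the excess. So contributing exactly 7 is a best response.
Each player's payoff: 8 − 7 + 36 = 37.

37 thousand dollars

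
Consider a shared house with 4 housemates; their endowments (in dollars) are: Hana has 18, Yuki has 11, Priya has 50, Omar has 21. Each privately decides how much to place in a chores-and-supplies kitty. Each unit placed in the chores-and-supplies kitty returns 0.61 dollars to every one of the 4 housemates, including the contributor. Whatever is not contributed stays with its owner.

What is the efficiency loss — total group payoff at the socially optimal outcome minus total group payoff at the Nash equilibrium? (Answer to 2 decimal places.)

The private return per contributed unit is 0.61 < 1 for everyone, so the Nash equilibrium is zero contribution and the group total is Σ E_j = 18 + 11 + 50 + 21 = 100.
Each contributed unit returns 2.440 to the group, so the social optimum is full contribution by everyone: group total = 2.440 × 100 = 244.00.
Efficiency loss = (2.440 − 1) × 100 = 144.00.

144.00 dollars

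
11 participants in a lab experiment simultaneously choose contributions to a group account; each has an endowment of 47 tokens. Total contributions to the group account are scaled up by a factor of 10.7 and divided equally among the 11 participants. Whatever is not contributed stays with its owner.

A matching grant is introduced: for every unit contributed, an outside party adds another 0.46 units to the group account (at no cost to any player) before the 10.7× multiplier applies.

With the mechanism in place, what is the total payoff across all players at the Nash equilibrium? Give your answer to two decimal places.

8076.57 tokens

Under the mechanism each unit contributed yields 10.7 × 1.46 / 11 = 1.4202 back to its contributor per unit of net cost, which exceeds 1, making full contribution the dominant choice for everyone.
At the Nash equilibrium everyone contributes 47. Group total payoff = 10.7 × 1.46 × 517 = 8076.57.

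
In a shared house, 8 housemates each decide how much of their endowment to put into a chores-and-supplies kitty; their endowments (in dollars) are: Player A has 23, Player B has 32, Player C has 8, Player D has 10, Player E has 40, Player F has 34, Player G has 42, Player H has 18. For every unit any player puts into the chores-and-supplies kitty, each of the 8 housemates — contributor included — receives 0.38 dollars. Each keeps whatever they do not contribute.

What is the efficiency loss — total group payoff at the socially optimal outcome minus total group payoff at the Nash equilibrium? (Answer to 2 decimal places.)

422.28 dollars

The private return per contributed unit is 0.38 < 1 for everyone, so the Nash equilibrium is zero contribution and the group total is Σ E_j = 23 + 32 + 8 + 10 + 40 + 34 + 42 + 18 = 207.
Each contributed unit returns 3.040 to the group, so the social optimum is full contribution by everyone: group total = 3.040 × 207 = 629.28.
Efficiency loss = (3.040 − 1) × 207 = 422.28.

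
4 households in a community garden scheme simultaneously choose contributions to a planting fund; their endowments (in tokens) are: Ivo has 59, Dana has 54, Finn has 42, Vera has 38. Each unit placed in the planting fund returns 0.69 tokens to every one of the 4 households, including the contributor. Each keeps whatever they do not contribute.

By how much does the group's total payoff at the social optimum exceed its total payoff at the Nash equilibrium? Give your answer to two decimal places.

The private return per contributed unit is 0.69 < 1 for everyone, so the Nash equilibrium is zero contribution and the group total is Σ E_j = 59 + 54 + 42 + 38 = 193.
Each contributed unit returns 2.760 to the group, so the social optimum is full contribution by everyone: group total = 2.760 × 193 = 532.68.
Efficiency loss = (2.760 − 1) × 193 = 339.68.

339.68 tokens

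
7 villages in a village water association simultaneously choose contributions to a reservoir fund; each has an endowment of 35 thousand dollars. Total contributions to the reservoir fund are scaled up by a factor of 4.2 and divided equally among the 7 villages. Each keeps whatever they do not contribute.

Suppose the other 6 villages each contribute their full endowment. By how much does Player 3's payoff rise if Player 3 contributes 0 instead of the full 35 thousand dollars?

Switching from a contribution of 35 to 0 lets Player 3 keep an extra 35 thousand dollars, but lowers the reservoir fund by 35, which costs Player 3 their own share of that drop: 4.2/7 × 35 = 21.00.
Net gain = 35 − 21.00 = 14.00. The private return per contributed unit (0.6000) is below 1, so free-riding is indeed the best response regardless of what the others do.

14.00 thousand dollars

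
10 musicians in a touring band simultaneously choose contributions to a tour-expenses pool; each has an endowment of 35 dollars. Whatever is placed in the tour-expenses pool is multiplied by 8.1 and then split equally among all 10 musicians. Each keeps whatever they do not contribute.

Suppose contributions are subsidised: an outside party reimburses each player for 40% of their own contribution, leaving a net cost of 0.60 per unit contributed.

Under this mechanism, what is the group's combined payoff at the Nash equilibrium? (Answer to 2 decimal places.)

Under the mechanism each unit contributed yields (8.1/10) / 0.60 = 1.3500 back to its contributor per unit of net cost, which exceeds 1, making full contribution the dominant choice for everyone.
At the Nash equilibrium everyone contributes 35. Group total payoff = 10 × (35 × 0.40 + 8.1 × 35) = 2975.00.

2975.00 dollars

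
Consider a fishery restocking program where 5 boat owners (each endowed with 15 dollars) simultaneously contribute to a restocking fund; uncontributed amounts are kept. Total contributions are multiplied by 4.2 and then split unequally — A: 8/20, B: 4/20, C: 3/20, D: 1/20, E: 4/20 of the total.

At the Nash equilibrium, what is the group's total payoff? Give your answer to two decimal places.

Player j's private return per contributed unit is 4.2 × (j's share). Contributing is weakly dominant for j when that share is at least 1/4.2 = 0.2381, and contributing 0 is dominant otherwise.
Only A (8/20) clears that bar, contributing 15; the remaining 4 contribute 0. Total contributed: 15.
The restocking fund pays out 4.2 × 15 = 63.00 in total (split across the unequal shares, but the aggregate is all that matters for the group sum).
The 4 free-riders keep 15 each, adding 60. Group total = 60 + 63.00 = 123.00.

123.00 dollars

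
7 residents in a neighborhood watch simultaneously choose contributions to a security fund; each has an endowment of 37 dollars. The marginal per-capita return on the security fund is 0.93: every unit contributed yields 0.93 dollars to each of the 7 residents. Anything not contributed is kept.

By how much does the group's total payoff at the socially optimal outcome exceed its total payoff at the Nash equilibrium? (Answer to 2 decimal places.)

The private return per contributed unit is 0.93 < 1, so contributing 0 is dominant for every player. At the Nash equilibrium everyone keeps their 37, and the group total is 7 × 37 = 259.
Each contributed unit returns 6.510 to the group as a whole (0.93 to each of 7 players), which exceeds 1, so the social optimum is full contribution: group total = 6.510 × 259 = 1686.09.
Efficiency loss = 1686.09 − 259 = 1427.09.

1427.09 dollars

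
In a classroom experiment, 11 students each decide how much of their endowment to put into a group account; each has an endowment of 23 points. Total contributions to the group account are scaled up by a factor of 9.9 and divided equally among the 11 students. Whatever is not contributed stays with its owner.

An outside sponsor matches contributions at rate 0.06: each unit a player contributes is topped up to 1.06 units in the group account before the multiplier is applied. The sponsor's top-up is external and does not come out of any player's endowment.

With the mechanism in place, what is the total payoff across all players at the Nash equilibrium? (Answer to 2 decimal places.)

The effective private return is 9.9 × 1.06 / 11 = 0.9540, which is still under 1, so the mechanism doesn't change anyone's dominant strategy: zero contribution.
Everyone keeps their endowment and the group total is 11 × 23 = 253.

253.00 points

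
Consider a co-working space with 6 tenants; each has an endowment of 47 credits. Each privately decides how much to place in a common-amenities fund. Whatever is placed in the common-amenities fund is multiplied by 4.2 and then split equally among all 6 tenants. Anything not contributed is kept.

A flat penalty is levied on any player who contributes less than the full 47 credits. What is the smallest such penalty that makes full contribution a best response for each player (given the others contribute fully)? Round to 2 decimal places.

Given the others contribute fully, the best deviation is to contribute 0 (any partial contribution still incurs the fine and gives up units whose private return 0.7000 is below 1).
Deviating from 47 to 0 saves 47 credits but forfeits the deviator's share of the drop in the common-amenities fund: 4.2/6 × 47 = 32.90.
So the deviation gain is 47 − 32.90 = 14.10, and the fine must be at least 14.10 credits to wipe it out.

14.10 credits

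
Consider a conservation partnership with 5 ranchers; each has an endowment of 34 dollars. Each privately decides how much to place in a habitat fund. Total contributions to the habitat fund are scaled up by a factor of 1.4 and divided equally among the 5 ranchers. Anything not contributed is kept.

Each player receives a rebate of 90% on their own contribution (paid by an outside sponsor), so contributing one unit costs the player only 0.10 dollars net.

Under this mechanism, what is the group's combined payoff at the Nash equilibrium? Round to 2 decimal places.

The effective private return per unit is now (1.4/5) / 0.10 = 2.8000 > 1, so every player's dominant strategy flips to full contribution.
So the Nash equilibrium is full contribution by all 5; the group earns 5 × (34 × 0.90 + 1.4 × 34) = 391.00.

391.00 dollars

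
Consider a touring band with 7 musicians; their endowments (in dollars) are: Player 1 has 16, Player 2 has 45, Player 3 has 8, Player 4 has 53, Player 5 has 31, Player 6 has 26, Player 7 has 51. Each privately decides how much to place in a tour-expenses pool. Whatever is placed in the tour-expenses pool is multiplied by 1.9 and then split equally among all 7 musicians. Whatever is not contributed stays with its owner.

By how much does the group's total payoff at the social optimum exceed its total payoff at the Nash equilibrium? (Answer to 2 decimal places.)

207.00 dollars

The private return per contributed unit is 1.9/7 = 0.2714 < 1 for every player regardless of endowment, so the Nash equilibrium is zero contribution and the group total is Σ E_j = 16 + 45 + 8 + 53 + 31 + 26 + 51 = 230.
Each contributed unit returns 1.900 to the group, so the social optimum is full contribution by everyone: group total = 1.900 × 230 = 437.00.
Efficiency loss = (1.900 − 1) × 230 = 207.00.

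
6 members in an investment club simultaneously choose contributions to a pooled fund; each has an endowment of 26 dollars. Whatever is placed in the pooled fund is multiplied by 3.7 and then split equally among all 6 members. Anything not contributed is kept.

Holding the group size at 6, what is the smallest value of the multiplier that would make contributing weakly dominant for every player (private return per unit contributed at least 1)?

A contributed unit returns (multiplier)/6 to its contributor.
This reaches 1 exactly when the multiplier is 6.

6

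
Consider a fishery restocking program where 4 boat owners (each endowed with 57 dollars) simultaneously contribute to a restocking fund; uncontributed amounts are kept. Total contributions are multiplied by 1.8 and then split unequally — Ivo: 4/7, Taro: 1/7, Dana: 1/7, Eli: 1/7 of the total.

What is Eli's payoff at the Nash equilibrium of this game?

Player j's private return per contributed unit is 1.8 × (j's share). Contributing is weakly dominant for j when that share is at least 1/1.8 = 0.5556, and contributing 0 is dominant otherwise.
The only share above 0.5556 is Ivo's 4/7, contributing 57; the remaining 3 contribute 0. Total contributed: 57.
Eli keeps 57 and receives 1.8 × 57 × 1/7 = 14.66 from the restocking fund, for a payoff of 71.66.

71.66 dollars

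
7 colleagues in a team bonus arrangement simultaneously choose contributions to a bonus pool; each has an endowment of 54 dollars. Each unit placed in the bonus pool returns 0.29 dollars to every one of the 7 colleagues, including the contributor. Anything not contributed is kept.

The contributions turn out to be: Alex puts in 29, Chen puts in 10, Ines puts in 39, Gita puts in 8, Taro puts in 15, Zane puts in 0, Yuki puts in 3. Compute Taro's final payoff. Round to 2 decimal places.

Total contributed: 29 + 10 + 39 + 8 + 15 + 0 + 3 = 104.
Each receives 0.29 × 104 = 30.16 from the bonus pool.
Taro keeps 54 − 15 = 39, so Taro's payoff is 39 + 30.16 = 69.16.

69.16 dollars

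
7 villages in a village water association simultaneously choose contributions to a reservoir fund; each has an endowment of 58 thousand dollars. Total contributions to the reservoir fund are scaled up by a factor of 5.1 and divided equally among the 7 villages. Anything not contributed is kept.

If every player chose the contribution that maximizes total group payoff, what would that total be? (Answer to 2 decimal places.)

2070.60 thousand dollars

Each contributed unit returns 5.100 to the group as a whole (0.7286 to each of 7 players), which exceeds 1, so the social optimum is full contribution: group total = 5.100 × 406 = 2070.60.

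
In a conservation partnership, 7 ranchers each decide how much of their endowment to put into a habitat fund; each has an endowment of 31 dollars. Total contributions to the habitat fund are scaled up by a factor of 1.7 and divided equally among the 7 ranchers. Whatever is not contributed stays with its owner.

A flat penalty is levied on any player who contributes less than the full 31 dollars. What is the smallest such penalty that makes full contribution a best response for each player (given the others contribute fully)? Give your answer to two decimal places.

Given the others contribute fully, the best deviation is to contribute 0 (any partial contribution still incurs the fine and gives up units whose private return 0.2429 is below 1).
Deviating from 31 to 0 saves 31 dollars but forfeits the deviator's share of the drop in the habitat fund: 1.7/7 × 31 = 7.53.
So the deviation gain is 31 − 7.53 = 23.47, and the fine must be at least 23.47 dollars to wipe it out.

23.47 dollars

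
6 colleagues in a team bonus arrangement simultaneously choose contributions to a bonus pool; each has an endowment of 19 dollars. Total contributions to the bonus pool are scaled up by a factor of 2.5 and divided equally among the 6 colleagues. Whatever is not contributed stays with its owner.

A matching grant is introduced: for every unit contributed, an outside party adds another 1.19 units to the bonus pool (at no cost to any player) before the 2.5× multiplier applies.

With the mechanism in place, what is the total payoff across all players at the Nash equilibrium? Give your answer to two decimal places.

114.00 dollars

With the mechanism, a contributed unit returns 2.5 × 2.19 / 6 = 0.9125 per unit of net cost — still below 1 — so contributing 0 remains dominant for every player.
At the Nash equilibrium no one contributes; group total payoff = 6 × 19 = 114.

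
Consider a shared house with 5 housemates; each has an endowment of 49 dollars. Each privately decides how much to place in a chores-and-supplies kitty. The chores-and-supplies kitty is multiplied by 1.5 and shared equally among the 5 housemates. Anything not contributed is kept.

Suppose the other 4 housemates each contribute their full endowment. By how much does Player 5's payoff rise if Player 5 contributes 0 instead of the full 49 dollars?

34.30 dollars

Switching from a contribution of 49 to 0 lets Player 5 keep an extra 49 dollars, but lowers the chores-and-supplies kitty by 49, which costs Player 5 their own share of that drop: 1.5/5 × 49 = 14.70.
Net gain = 49 − 14.70 = 34.30. The private return per contributed unit (0.3000) is below 1, so free-riding is indeed the best response regardless of what the others do.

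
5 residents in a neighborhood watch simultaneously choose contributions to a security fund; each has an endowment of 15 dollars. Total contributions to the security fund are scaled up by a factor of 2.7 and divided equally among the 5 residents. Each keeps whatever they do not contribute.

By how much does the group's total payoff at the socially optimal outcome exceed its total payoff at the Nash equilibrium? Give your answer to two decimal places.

127.50 dollars

Each contributed unit returns 2.7/5 = 0.5400 to its contributor — below 1 — so contributing 0 is dominant for every player. At the Nash equilibrium everyone keeps their 15, and the group total is 5 × 15 = 75.
Each contributed unit returns 2.700 to the group as a whole (0.5400 to each of 5 players), which exceeds 1, so the social optimum is full contribution: group total = 2.700 × 75 = 202.50.
Efficiency loss = 202.50 − 75 = 127.50.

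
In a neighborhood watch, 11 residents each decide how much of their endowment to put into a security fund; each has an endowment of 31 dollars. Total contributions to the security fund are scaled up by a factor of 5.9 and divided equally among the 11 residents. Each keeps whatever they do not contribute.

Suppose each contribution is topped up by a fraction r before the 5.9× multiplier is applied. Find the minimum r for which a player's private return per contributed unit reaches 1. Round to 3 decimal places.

0.864

With matching at rate r, one contributed unit becomes (1 + r) in the security fund and returns 5.9 × (1 + r) / 11 to the contributor.
Setting this equal to 1: 1 + r = 11/5.9 = 1.8644.
So the minimum matching rate is r = 1.8644 − 1 = 0.864.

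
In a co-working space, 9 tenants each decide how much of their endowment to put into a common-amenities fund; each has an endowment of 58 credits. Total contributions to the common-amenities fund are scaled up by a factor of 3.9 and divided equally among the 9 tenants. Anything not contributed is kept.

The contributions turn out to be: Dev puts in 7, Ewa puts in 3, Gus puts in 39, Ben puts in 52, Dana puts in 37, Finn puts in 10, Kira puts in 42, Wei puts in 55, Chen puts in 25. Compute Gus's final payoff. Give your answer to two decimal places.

136.00 credits

Total contributed: 7 + 3 + 39 + 52 + 37 + 10 + 42 + 55 + 25 = 270.
Each receives 3.9 × 270 / 9 = 117.00 from the common-amenities fund.
Gus keeps 58 − 39 = 19, so Gus's payoff is 19 + 117.00 = 136.00.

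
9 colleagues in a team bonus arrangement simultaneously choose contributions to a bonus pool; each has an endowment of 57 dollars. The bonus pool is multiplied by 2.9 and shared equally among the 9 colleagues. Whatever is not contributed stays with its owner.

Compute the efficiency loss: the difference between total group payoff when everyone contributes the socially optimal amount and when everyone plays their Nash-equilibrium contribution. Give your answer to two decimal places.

Each contributed unit returns 2.9/9 = 0.3222 to its contributor — below 1 — so contributing 0 is dominant for every player. At the Nash equilibrium everyone keeps their 57, and the group total is 9 × 57 = 513.
Each contributed unit returns 2.900 to the group as a whole (0.3222 to each of 9 players), which exceeds 1, so the social optimum is full contribution: group total = 2.900 × 513 = 1487.70.
Efficiency loss = 1487.70 − 513 = 974.70.

974.70 dollars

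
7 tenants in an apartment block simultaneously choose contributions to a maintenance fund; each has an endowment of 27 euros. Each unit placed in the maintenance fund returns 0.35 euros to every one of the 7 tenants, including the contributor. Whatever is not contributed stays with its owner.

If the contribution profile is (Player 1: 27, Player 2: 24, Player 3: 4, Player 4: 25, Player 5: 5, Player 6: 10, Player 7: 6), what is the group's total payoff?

335.45 euros

Total contributed: 27 + 24 + 4 + 25 + 5 + 10 + 6 = 101; total kept: 7 × 27 − 101 = 88.
The maintenance fund pays out 0.35 × 7 × 101 = 247.45 in aggregate.
Group total = 88 + 247.45 = 335.45.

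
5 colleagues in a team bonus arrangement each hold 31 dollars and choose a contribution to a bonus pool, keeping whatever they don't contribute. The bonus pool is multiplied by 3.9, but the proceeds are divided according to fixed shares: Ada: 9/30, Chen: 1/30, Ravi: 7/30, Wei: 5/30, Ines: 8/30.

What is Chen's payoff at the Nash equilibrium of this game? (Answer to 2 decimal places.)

39.06 dollars

A player with share s gets back 3.9·s per unit contributed, so full contribution is dominant for anyone with s > 1/3.9 = 0.2564 and zero contribution is dominant for anyone below.
Ada and Ines are above the threshold, contributing 31 each; the remaining 3 contribute 0. Total contributed: 62.
Chen keeps 31 and receives 3.9 × 62 × 1/30 = 8.06 from the bonus pool, for a payoff of 39.06.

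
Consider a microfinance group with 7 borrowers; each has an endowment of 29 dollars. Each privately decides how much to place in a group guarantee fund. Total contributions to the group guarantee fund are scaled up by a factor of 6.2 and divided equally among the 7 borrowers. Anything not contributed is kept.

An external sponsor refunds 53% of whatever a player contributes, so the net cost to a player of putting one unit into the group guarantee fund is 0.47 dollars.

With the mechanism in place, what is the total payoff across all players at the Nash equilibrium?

1366.19 dollars

The effective private return per unit is now (6.2/7) / 0.47 = 1.8845 > 1, so every player's dominant strategy flips to full contribution.
At the Nash equilibrium everyone contributes 29. Group total payoff = 7 × (29 × 0.53 + 6.2 × 29) = 1366.19.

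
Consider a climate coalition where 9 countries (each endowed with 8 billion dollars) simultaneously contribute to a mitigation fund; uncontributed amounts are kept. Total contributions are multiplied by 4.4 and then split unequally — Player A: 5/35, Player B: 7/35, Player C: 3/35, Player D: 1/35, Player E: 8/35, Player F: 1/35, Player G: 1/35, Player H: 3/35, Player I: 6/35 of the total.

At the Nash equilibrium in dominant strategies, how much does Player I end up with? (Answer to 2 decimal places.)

14.03 billion dollars

For player j, contributing a unit is worthwhile iff 4.4 × (j's share) ≥ 1, i.e. iff j's share is at least 0.2273.
Player E alone (share 8/35) is above the threshold, contributing 8; the remaining 8 contribute 0. Total contributed: 8.
Player I keeps 8 and receives 4.4 × 8 × 6/35 = 6.03 from the mitigation fund, for a payoff of 14.03.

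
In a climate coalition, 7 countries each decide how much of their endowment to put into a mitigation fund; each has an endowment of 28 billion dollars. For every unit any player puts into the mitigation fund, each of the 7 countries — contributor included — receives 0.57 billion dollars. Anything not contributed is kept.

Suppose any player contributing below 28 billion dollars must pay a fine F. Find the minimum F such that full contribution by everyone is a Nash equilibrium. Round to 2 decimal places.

Given the others contribute fully, the best deviation is to contribute 0 (any partial contribution still incurs the fine and gives up units whose private return 0.57 is below 1).
Deviating from 28 to 0 saves 28 billion dollars but forfeits the deviator's share of the drop in the mitigation fund: 0.57 × 28 = 15.96.
So the deviation gain is 28 − 15.96 = 12.04, and the fine must be at least 12.04 billion dollars to wipe it out.

12.04 billion dollars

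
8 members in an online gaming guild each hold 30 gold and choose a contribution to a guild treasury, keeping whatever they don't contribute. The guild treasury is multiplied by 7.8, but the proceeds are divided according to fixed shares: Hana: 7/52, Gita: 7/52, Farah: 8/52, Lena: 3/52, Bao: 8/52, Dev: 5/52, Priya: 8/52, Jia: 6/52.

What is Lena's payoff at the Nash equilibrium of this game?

Each unit j contributes comes back to j as 7.8 × (j's share), so j prefers to contribute only if that share exceeds 1/7.8 = 0.1282; otherwise keeping the unit dominates.
Hana, Gita, Farah, Bao and Priya clear that bar, contributing 30 each; the remaining 3 contribute 0. Total contributed: 150.
Lena keeps 30 and receives 7.8 × 150 × 3/52 = 67.50 from the guild treasury, for a payoff of 97.50.

97.50 gold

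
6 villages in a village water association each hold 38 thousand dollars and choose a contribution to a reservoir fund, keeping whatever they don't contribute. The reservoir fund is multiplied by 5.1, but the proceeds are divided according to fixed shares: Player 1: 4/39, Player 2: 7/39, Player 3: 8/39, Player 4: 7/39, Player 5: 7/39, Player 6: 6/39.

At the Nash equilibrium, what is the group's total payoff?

383.80 thousand dollars

A player with share s gets back 5.1·s per unit contributed, so full contribution is dominant for anyone with s > 1/5.1 = 0.1961 and zero contribution is dominant for anyone below.
Player 3 alone (share 8/39) is above the threshold, contributing 38; the remaining 5 contribute 0. Total contributed: 38.
The reservoir fund pays out 5.1 × 38 = 193.80 in total (split across the unequal shares, but the aggregate is all that matters for the group sum).
The 5 free-riders keep 38 each, adding 190. Group total = 190 + 193.80 = 383.80.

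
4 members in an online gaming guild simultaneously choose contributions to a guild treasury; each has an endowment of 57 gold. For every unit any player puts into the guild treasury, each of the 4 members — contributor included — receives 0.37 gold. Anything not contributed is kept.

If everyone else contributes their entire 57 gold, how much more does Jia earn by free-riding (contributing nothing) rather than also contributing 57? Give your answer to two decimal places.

35.91 gold

Switching from a contribution of 57 to 0 lets Jia keep an extra 57 gold, but lowers the guild treasury by 57, which costs Jia their own share of that drop: 0.37 × 57 = 21.09.
Net gain = 57 − 21.09 = 35.91. The private return per contributed unit (0.37) is below 1, so free-riding is indeed the best response regardless of what the others do.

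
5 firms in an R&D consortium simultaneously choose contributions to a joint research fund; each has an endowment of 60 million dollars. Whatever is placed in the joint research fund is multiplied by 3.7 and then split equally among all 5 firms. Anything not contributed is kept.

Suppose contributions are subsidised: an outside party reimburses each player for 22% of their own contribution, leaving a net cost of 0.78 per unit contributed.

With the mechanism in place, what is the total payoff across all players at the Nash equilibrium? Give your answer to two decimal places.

300.00 million dollars

The effective private return is (3.7/5) / 0.78 = 0.9487, which is still under 1, so the mechanism doesn't change anyone's dominant strategy: zero contribution.
At the Nash equilibrium no one contributes; group total payoff = 5 × 60 = 300.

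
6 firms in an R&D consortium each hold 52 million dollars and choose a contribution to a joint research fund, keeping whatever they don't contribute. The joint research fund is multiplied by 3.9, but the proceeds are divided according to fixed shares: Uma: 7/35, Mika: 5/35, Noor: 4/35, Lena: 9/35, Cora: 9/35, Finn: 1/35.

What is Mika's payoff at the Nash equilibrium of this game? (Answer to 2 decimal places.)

109.94 million dollars

Player j's private return per contributed unit is 3.9 × (j's share). Contributing is weakly dominant for j when that share is at least 1/3.9 = 0.2564, and contributing 0 is dominant otherwise.
Lena and Cora are above the threshold, contributing 52 each; the remaining 4 contribute 0. Total contributed: 104.
Mika keeps 52 and receives 3.9 × 104 × 5/35 = 57.94 from the joint research fund, for a payoff of 109.94.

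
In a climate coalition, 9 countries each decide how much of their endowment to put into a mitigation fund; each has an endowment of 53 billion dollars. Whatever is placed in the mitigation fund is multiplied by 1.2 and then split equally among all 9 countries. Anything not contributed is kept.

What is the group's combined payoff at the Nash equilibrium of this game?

477.00 billion dollars

Each contributed unit returns 1.2/9 = 0.1333 to its contributor — below 1 — so contributing 0 is dominant for every player. At the Nash equilibrium everyone keeps their 53, and the group total is 9 × 53 = 477.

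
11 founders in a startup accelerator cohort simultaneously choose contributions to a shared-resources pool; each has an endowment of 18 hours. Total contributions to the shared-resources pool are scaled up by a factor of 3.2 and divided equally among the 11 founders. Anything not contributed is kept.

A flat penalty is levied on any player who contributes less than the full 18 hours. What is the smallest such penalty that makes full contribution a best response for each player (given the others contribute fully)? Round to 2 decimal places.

Given the others contribute fully, the best deviation is to contribute 0 (any partial contribution still incurs the fine and gives up units whose private return 0.2909 is below 1).
Deviating from 18 to 0 saves 18 hours but forfeits the deviator's share of the drop in the shared-resources pool: 3.2/11 × 18 = 5.24.
So the deviation gain is 18 − 5.24 = 12.76, and the fine must be at least 12.76 hours to wipe it out.

12.76 hours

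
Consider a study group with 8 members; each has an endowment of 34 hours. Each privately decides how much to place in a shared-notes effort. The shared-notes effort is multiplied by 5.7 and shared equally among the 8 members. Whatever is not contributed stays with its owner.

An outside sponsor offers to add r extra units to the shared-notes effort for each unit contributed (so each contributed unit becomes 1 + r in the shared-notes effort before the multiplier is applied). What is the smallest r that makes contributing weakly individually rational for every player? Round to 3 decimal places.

0.404

With matching at rate r, one contributed unit becomes (1 + r) in the shared-notes effort and returns 5.7 × (1 + r) / 8 to the contributor.
Setting this equal to 1: 1 + r = 8/5.7 = 1.4035.
So the minimum matching rate is r = 1.4035 − 1 = 0.404.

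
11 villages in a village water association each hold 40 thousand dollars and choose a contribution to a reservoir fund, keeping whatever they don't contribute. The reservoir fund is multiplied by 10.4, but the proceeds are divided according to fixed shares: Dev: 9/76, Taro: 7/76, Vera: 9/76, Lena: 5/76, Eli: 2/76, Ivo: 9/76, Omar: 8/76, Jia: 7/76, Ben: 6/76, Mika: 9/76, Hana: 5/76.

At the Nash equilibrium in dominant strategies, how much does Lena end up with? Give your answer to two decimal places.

Player j's private return per contributed unit is 10.4 × (j's share). Contributing is weakly dominant for j when that share is at least 1/10.4 = 0.0962, and contributing 0 is dominant otherwise.
The shares above 0.0962 belong to Dev, Vera, Ivo, Omar and Mika, contributing 40 each; the remaining 6 contribute 0. Total contributed: 200.
Lena keeps 40 and receives 10.4 × 200 × 5/76 = 136.84 from the reservoir fund, for a payoff of 176.84.

176.84 thousand dollars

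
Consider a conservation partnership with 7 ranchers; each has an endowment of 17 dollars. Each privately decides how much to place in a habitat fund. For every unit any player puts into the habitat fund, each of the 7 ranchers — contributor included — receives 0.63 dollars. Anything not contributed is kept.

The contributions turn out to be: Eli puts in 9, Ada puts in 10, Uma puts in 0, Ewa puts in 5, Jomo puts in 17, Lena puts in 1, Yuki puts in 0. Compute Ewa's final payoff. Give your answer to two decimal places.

Total contributed: 9 + 10 + 0 + 5 + 17 + 1 + 0 = 42.
Each receives 0.63 × 42 = 26.46 from the habitat fund.
Ewa keeps 17 − 5 = 12, so Ewa's payoff is 12 + 26.46 = 38.46.

38.46 dollars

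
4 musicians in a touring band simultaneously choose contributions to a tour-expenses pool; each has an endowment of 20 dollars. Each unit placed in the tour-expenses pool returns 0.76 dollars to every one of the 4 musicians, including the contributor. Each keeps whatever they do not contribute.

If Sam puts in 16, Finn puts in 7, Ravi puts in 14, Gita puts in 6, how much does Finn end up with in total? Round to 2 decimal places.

45.68 dollars

Total contributed: 16 + 7 + 14 + 6 = 43.
Each receives 0.76 × 43 = 32.68 from the tour-expenses pool.
Finn keeps 20 − 7 = 13, so Finn's payoff is 13 + 32.68 = 45.68.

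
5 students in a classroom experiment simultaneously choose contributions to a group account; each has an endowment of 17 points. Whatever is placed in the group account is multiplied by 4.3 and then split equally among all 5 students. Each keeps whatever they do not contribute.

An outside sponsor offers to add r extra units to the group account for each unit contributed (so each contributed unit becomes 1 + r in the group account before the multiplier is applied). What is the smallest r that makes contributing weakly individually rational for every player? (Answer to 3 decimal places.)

With matching at rate r, one contributed unit becomes (1 + r) in the group account and returns 4.3 × (1 + r) / 5 to the contributor.
Setting this equal to 1: 1 + r = 5/4.3 = 1.1628.
So the minimum matching rate is r = 1.1628 − 1 = 0.163.

0.163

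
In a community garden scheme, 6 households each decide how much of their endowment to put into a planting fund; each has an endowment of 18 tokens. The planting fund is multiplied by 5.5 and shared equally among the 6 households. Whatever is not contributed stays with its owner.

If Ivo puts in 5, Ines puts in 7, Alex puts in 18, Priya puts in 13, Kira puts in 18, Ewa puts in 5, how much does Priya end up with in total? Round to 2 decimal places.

Total contributed: 5 + 7 + 18 + 13 + 18 + 5 = 66.
Each receives 5.5 × 66 / 6 = 60.50 from the planting fund.
Priya keeps 18 − 13 = 5, so Priya's payoff is 5 + 60.50 = 65.50.

65.50 tokens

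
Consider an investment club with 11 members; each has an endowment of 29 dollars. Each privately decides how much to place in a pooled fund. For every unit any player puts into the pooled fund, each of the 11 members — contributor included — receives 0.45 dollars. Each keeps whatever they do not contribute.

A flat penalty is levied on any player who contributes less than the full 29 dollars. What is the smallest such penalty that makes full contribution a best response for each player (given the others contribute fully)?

15.95 dollars

Given the others contribute fully, the best deviation is to contribute 0 (any partial contribution still incurs the fine and gives up units whose private return 0.45 is below 1).
Deviating from 29 to 0 saves 29 dollars but forfeits the deviator's share of the drop in the pooled fund: 0.45 × 29 = 13.05.
So the deviation gain is 29 − 13.05 = 15.95, and the fine must be at least 15.95 dollars to wipe it out.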